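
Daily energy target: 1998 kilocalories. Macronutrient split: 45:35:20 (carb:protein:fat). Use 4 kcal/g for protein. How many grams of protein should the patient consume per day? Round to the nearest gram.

175 g/day

Protein energy = 35% × 1998 = 699.3 kcal.
At 4 kcal/g: 699.3 ÷ 4 = 174.825 g.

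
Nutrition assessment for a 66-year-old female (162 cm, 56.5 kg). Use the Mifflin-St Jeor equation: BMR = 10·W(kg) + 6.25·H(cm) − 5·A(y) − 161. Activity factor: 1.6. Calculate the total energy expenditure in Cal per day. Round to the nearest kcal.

Mifflin-St Jeor (female): BMR = 10(56.5) + 6.25(162) − 5(66) − 161 = 565 + 1012.5 − 330 − 161 = 1086.5 kcal/day.
TEE = BMR × activity factor = 1086.5 × 1.6 = 1738.4 kcal/day.

1738 Cal per day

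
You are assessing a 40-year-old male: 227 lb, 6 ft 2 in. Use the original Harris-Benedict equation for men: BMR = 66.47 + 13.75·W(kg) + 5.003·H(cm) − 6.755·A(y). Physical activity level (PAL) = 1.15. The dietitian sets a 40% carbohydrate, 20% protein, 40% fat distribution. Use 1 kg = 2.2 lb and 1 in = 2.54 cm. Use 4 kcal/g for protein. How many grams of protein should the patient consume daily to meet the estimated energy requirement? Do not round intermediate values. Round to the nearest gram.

124 g/day

Convert to metric: weight = 227 ÷ 2.2 = 103.1818 kg; height = (6×12 + 2) × 2.54 = 74 × 2.54 = 187.96 cm.
Harris-Benedict: BMR = 66.47 + 13.75(103.1818) + 5.003(187.96) − 6.755(40) = 2155.3839 kcal/day.
TEE = 2155.3839 × 1.15 = 2478.6915 kcal/day.
Protein energy = 20% × 2478.6915 = 495.7383 kcal.
Protein = 495.7383 ÷ 4 kcal/g = 123.9346 g.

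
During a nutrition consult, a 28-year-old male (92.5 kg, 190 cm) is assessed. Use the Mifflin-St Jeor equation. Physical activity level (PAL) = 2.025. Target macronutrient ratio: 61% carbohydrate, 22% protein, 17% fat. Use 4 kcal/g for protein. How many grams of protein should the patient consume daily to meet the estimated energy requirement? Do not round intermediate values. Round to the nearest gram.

220 g/day

Mifflin-St Jeor (male): BMR = 10(92.5) + 6.25(190) − 5(28) + 5 = 925 + 1187.5 − 140 + 5 = 1977.5 kcal/day.
TEE = 1977.5 × 2.025 = 4004.4375 kcal/day.
Protein energy = 22% × 4004.4375 = 880.9763 kcal.
Protein = 880.9763 ÷ 4 kcal/g = 220.2441 g.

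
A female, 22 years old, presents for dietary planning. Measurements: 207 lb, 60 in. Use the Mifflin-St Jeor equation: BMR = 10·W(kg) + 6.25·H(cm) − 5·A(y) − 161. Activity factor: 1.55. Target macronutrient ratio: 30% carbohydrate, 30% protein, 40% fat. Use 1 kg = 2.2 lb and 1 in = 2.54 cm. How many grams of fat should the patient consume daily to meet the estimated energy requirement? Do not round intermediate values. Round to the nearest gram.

112 g/day

Convert to metric: weight = 207 ÷ 2.2 = 94.0909 kg; height = 60 × 2.54 = 152.4 cm.
Mifflin-St Jeor (female): BMR = 10(94.0909) + 6.25(152.4) − 5(22) − 161 = 940.9091 + 952.5 − 110 − 161 = 1622.4091 kcal/day.
TEE = 1622.4091 × 1.55 = 2514.7341 kcal/day.
Fat energy = 40% × 2514.7341 = 1005.8936 kcal.
Fat = 1005.8936 ÷ 9 kcal/g = 111.766 g.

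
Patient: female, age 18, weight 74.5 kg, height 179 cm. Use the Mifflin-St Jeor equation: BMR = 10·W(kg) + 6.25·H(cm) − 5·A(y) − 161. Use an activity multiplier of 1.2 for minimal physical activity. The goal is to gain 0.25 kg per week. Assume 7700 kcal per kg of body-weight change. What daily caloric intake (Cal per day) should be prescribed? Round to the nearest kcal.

2210 Cal per day

Mifflin-St Jeor (female): BMR = 10(74.5) + 6.25(179) − 5(18) − 161 = 745 + 1118.75 − 90 − 161 = 1612.75 kcal/day.
TEE = 1612.75 × 1.2 = 1935.3 kcal/day.
Required daily surplus = 0.25 × 7700 ÷ 7 = 275 kcal/day.
Target intake = 1935.3 + 275 = 2210.3 kcal/day.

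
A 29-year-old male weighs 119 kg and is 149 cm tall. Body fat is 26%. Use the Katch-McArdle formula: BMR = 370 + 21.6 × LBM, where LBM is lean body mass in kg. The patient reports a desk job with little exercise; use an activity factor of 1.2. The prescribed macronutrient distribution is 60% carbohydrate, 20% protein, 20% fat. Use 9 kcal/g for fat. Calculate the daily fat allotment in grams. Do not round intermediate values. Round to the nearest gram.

61 g/day

LBM = 119 × (1 − 0.26) = 88.06 kg. Katch-McArdle: BMR = 370 + 21.6 × 88.06 = 2272.096 kcal/day.
TEE = 2272.096 × 1.2 = 2726.5152 kcal/day.
Fat energy = 20% × 2726.5152 = 545.303 kcal.
Fat = 545.303 ÷ 9 kcal/g = 60.5892 g.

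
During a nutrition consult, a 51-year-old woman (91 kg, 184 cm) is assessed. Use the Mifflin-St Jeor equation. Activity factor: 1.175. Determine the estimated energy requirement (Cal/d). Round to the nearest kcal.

1932 Cal/d

Mifflin-St Jeor (female): BMR = 10(91) + 6.25(184) − 5(51) − 161 = 910 + 1150 − 255 − 161 = 1644 kcal/day.
TEE = BMR × activity factor = 1644 × 1.175 = 1931.7 kcal/day.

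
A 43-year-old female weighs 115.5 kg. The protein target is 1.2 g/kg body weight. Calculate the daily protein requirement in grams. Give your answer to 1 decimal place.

Protein = 1.2 g/kg × 115.5 kg = 138.6 g/day.

138.6 g/day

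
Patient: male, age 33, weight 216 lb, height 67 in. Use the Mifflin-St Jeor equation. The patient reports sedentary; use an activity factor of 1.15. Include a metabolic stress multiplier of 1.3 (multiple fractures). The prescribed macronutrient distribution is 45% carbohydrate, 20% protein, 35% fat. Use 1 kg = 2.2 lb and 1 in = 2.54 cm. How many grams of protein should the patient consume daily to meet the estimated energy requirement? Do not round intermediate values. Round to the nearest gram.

141 g/day

Convert to metric: weight = 216 ÷ 2.2 = 98.1818 kg; height = 67 × 2.54 = 170.18 cm.
Mifflin-St Jeor (male): BMR = 10(98.1818) + 6.25(170.18) − 5(33) + 5 = 981.8182 + 1063.625 − 165 + 5 = 1885.4432 kcal/day.
TEE = 1885.4432 × 1.15 = 2168.2597 kcal/day.
With stress factor 1.3: 2168.2597 × 1.3 = 2818.7376 kcal/day.
Protein energy = 20% × 2818.7376 = 563.7475 kcal.
Protein = 563.7475 ÷ 4 kcal/g = 140.9369 g.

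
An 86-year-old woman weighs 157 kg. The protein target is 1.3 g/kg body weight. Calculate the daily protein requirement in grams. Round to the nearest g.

Protein = 1.3 g/kg × 157 kg = 204.1 g/day.

204 g/day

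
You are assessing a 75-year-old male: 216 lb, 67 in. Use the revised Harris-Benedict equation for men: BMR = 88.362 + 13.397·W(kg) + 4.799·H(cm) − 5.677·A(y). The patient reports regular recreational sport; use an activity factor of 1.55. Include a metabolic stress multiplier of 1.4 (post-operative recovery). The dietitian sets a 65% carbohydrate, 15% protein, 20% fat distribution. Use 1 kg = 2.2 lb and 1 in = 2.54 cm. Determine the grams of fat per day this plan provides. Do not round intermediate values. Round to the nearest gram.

87 g/day

Convert to metric: weight = 216 ÷ 2.2 = 98.1818 kg; height = 67 × 2.54 = 170.18 cm.
Harris-Benedict: BMR = 88.362 + 13.397(98.1818) + 4.799(170.18) − 5.677(75) = 1794.6226 kcal/day.
TEE = 1794.6226 × 1.55 = 2781.6651 kcal/day.
With stress factor 1.4: 2781.6651 × 1.4 = 3894.3311 kcal/day.
Fat energy = 20% × 3894.3311 = 778.8662 kcal.
Fat = 778.8662 ÷ 9 kcal/g = 86.5407 g.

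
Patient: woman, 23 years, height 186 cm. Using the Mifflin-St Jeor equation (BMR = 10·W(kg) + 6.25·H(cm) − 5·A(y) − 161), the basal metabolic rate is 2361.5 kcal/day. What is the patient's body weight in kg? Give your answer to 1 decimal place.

147.5 kg

2361.5 = 10·W + 6.25(186) − 5(23) − 161
10·W = 2361.5 − 886.5 = 1475, so W = 147.5 kg.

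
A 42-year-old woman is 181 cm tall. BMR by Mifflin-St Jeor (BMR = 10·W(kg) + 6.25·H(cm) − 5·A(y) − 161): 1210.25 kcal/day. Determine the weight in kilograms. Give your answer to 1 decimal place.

1210.25 = 10·W + 6.25(181) − 5(42) − 161
10·W = 1210.25 − 760.25 = 450, so W = 45 kg.

45.0 kg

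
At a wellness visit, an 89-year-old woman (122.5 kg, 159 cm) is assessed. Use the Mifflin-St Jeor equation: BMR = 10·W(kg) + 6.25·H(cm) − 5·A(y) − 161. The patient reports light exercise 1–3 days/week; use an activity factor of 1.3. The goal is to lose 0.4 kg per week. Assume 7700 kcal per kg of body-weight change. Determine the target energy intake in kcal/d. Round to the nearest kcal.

1657 kcal/d

Mifflin-St Jeor (female): BMR = 10(122.5) + 6.25(159) − 5(89) − 161 = 1225 + 993.75 − 445 − 161 = 1612.75 kcal/day.
TEE = 1612.75 × 1.3 = 2096.575 kcal/day.
Required daily deficit = 0.4 × 7700 ÷ 7 = 440 kcal/day.
Target intake = 2096.575 − 440 = 1656.575 kcal/day.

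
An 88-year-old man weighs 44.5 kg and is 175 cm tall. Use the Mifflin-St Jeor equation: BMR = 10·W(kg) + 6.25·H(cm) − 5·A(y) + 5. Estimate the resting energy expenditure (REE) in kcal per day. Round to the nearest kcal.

1104 kcal per day

Mifflin-St Jeor (male): BMR = 10(44.5) + 6.25(175) − 5(88) + 5 = 445 + 1093.75 − 440 + 5 = 1103.75 kcal/day.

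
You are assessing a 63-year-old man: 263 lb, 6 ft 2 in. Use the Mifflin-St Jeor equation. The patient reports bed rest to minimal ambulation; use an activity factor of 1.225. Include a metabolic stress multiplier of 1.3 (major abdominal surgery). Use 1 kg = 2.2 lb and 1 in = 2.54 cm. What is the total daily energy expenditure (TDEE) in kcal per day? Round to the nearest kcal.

3281 kcal per day

Convert to metric: weight = 263 ÷ 2.2 = 119.5455 kg; height = (6×12 + 2) × 2.54 = 74 × 2.54 = 187.96 cm.
Mifflin-St Jeor (male): BMR = 10(119.5455) + 6.25(187.96) − 5(63) + 5 = 1195.4545 + 1174.75 − 315 + 5 = 2060.2045 kcal/day.
TEE = BMR × activity factor = 2060.2045 × 1.225 = 2523.7506 kcal/day.
Apply stress factor: 2523.7506 × 1.3 = 3280.8757 kcal/day.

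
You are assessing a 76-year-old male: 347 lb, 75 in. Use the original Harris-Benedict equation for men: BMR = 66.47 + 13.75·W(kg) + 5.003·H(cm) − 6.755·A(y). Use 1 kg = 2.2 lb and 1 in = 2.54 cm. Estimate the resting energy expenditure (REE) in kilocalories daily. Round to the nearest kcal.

2675 kilocalories daily

Convert to metric: weight = 347 ÷ 2.2 = 157.7273 kg; height = 75 × 2.54 = 190.5 cm.
Harris-Benedict: BMR = 66.47 + 13.75(157.7273) + 5.003(190.5) − 6.755(76) = 2674.9115 kcal/day.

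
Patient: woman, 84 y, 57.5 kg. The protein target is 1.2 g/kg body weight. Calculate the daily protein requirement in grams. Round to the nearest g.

69 g/day

Protein = 1.2 g/kg × 57.5 kg = 69 g/day.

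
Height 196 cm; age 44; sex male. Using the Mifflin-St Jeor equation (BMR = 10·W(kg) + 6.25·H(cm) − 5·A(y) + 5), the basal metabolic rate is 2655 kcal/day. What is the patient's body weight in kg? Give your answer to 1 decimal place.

164.5 kg

2655 = 10·W + 6.25(196) − 5(44) + 5
10·W = 2655 − 1010 = 1645, so W = 164.5 kg.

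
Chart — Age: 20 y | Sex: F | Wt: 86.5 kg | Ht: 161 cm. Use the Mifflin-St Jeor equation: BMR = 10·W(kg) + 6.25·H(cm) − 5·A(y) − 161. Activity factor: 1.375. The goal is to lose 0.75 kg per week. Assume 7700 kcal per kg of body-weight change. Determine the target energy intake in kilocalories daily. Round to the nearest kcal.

1389 kilocalories daily

Mifflin-St Jeor (female): BMR = 10(86.5) + 6.25(161) − 5(20) − 161 = 865 + 1006.25 − 100 − 161 = 1610.25 kcal/day.
TEE = 1610.25 × 1.375 = 2214.0938 kcal/day.
Required daily deficit = 0.75 × 7700 ÷ 7 = 825 kcal/day.
Target intake = 2214.0938 − 825 = 1389.0938 kcal/day.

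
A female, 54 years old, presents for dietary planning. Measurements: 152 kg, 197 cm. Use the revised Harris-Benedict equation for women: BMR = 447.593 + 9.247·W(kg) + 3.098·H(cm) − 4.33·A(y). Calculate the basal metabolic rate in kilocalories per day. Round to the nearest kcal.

Harris-Benedict: BMR = 447.593 + 9.247(152) + 3.098(197) − 4.33(54) = 2229.623 kcal/day.

2230 kilocalories per day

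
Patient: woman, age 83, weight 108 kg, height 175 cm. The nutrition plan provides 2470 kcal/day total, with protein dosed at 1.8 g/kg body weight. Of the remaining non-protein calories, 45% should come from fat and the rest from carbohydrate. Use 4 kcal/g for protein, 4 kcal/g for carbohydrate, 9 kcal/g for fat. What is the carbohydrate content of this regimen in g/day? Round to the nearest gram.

Protein = 1.8 × 108 = 194.4 g → 194.4 × 4 = 777.6 kcal.
Non-protein calories = 2470 − 777.6 = 1692.4 kcal.
Fat: 45% × 1692.4 = 761.58 kcal; carbohydrate: 930.82 kcal.
Carbohydrate: 930.82 kcal ÷ 4 kcal/g = 232.705 g.

233 g/day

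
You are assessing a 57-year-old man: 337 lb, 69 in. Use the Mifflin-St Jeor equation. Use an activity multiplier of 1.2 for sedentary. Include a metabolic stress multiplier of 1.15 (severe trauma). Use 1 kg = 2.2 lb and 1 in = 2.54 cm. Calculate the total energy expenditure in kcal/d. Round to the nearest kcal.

Convert to metric: weight = 337 ÷ 2.2 = 153.1818 kg; height = 69 × 2.54 = 175.26 cm.
Mifflin-St Jeor (male): BMR = 10(153.1818) + 6.25(175.26) − 5(57) + 5 = 1531.8182 + 1095.375 − 285 + 5 = 2347.1932 kcal/day.
TEE = BMR × activity factor = 2347.1932 × 1.2 = 2816.6318 kcal/day.
Apply stress factor: 2816.6318 × 1.15 = 3239.1266 kcal/day.

3239 kcal/d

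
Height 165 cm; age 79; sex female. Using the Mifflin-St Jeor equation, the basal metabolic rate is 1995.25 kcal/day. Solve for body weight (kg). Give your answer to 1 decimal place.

152.0 kg

1995.25 = 10·W + 6.25(165) − 5(79) − 161
10·W = 1995.25 − 475.25 = 1520, so W = 152 kg.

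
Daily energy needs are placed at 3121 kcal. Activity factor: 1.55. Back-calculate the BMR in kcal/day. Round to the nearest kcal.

BMR = TEE ÷ activity factor = 3121 ÷ 1.55 = 2013.5484 kcal/day.

2014 kcal/day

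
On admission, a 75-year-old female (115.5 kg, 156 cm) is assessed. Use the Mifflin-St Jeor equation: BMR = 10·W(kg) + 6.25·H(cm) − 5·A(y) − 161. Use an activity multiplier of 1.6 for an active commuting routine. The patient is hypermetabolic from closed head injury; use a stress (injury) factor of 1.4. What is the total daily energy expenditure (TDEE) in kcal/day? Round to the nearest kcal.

3571 kcal/day

Mifflin-St Jeor (female): BMR = 10(115.5) + 6.25(156) − 5(75) − 161 = 1155 + 975 − 375 − 161 = 1594 kcal/day.
TEE = BMR × activity factor = 1594 × 1.6 = 2550.4 kcal/day.
Apply stress factor: 2550.4 × 1.4 = 3570.56 kcal/day.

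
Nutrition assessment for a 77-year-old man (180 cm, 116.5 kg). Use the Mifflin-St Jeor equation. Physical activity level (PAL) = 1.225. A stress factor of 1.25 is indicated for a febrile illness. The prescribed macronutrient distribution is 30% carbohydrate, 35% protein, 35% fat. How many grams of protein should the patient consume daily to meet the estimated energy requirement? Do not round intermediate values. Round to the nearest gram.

256 g/day

Mifflin-St Jeor (male): BMR = 10(116.5) + 6.25(180) − 5(77) + 5 = 1165 + 1125 − 385 + 5 = 1910 kcal/day.
TEE = 1910 × 1.225 = 2339.75 kcal/day.
With stress factor 1.25: 2339.75 × 1.25 = 2924.6875 kcal/day.
Protein energy = 35% × 2924.6875 = 1023.6406 kcal.
Protein = 1023.6406 ÷ 4 kcal/g = 255.9102 g.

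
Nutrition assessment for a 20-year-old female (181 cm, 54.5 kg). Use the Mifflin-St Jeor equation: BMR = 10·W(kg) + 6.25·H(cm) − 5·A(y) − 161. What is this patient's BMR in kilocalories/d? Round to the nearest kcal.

1415 kilocalories/d

Mifflin-St Jeor (female): BMR = 10(54.5) + 6.25(181) − 5(20) − 161 = 545 + 1131.25 − 100 − 161 = 1415.25 kcal/day.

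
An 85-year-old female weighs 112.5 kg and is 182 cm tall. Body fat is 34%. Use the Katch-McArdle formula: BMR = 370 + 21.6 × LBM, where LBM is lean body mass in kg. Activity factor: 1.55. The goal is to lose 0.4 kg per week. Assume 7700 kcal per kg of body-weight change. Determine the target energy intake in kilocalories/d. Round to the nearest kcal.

LBM = 112.5 × (1 − 0.34) = 74.25 kg. Katch-McArdle: BMR = 370 + 21.6 × 74.25 = 1973.8 kcal/day.
TEE = 1973.8 × 1.55 = 3059.39 kcal/day.
Required daily deficit = 0.4 × 7700 ÷ 7 = 440 kcal/day.
Target intake = 3059.39 − 440 = 2619.39 kcal/day.

2619 kilocalories/d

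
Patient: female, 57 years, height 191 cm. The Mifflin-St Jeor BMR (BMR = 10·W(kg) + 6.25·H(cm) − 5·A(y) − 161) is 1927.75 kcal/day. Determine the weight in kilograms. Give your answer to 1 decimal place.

1927.75 = 10·W + 6.25(191) − 5(57) − 161
10·W = 1927.75 − 747.75 = 1180, so W = 118 kg.

118.0 kg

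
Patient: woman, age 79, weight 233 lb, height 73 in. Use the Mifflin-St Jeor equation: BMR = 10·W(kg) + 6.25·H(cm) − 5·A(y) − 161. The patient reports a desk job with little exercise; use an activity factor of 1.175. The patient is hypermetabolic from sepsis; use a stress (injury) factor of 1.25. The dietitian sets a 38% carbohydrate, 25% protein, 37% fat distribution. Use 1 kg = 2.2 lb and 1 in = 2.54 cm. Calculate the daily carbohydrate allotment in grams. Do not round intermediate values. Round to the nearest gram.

232 g/day

Convert to metric: weight = 233 ÷ 2.2 = 105.9091 kg; height = 73 × 2.54 = 185.42 cm.
Mifflin-St Jeor (female): BMR = 10(105.9091) + 6.25(185.42) − 5(79) − 161 = 1059.0909 + 1158.875 − 395 − 161 = 1661.9659 kcal/day.
TEE = 1661.9659 × 1.175 = 1952.8099 kcal/day.
With stress factor 1.25: 1952.8099 × 1.25 = 2441.0124 kcal/day.
Carbohydrate energy = 38% × 2441.0124 = 927.5847 kcal.
Carbohydrate = 927.5847 ÷ 4 kcal/g = 231.8962 g.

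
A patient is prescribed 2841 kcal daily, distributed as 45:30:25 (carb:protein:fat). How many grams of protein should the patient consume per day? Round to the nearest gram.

213 g/day

Protein energy = 30% × 2841 = 852.3 kcal.
At 4 kcal/g: 852.3 ÷ 4 = 213.075 g.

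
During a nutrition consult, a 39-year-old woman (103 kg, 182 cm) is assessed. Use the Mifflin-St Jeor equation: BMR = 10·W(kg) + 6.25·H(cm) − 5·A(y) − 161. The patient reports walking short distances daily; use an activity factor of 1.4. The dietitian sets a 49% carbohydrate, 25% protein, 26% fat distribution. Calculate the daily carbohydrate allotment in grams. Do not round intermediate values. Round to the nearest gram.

311 g/day

Mifflin-St Jeor (female): BMR = 10(103) + 6.25(182) − 5(39) − 161 = 1030 + 1137.5 − 195 − 161 = 1811.5 kcal/day.
TEE = 1811.5 × 1.4 = 2536.1 kcal/day.
Carbohydrate energy = 49% × 2536.1 = 1242.689 kcal.
Carbohydrate = 1242.689 ÷ 4 kcal/g = 310.6723 g.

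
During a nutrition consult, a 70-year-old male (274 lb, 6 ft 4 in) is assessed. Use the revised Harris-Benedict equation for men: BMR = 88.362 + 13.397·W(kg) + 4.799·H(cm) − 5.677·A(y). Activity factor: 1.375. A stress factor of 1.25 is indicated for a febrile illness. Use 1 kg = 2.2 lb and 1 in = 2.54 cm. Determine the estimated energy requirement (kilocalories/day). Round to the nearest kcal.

3929 kilocalories/day

Convert to metric: weight = 274 ÷ 2.2 = 124.5455 kg; height = (6×12 + 4) × 2.54 = 76 × 2.54 = 193.04 cm.
Harris-Benedict: BMR = 88.362 + 13.397(124.5455) + 4.799(193.04) − 5.677(70) = 2285.9064 kcal/day.
TEE = BMR × activity factor = 2285.9064 × 1.375 = 3143.1213 kcal/day.
Apply stress factor: 3143.1213 × 1.25 = 3928.9016 kcal/day.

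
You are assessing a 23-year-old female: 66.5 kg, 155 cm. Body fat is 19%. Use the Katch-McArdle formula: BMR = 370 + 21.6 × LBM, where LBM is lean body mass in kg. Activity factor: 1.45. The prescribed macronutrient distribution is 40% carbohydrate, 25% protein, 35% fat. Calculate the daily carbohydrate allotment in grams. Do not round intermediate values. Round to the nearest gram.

LBM = 66.5 × (1 − 0.19) = 53.865 kg. Katch-McArdle: BMR = 370 + 21.6 × 53.865 = 1533.484 kcal/day.
TEE = 1533.484 × 1.45 = 2223.5518 kcal/day.
Carbohydrate energy = 40% × 2223.5518 = 889.4207 kcal.
Carbohydrate = 889.4207 ÷ 4 kcal/g = 222.3552 g.

222 g/day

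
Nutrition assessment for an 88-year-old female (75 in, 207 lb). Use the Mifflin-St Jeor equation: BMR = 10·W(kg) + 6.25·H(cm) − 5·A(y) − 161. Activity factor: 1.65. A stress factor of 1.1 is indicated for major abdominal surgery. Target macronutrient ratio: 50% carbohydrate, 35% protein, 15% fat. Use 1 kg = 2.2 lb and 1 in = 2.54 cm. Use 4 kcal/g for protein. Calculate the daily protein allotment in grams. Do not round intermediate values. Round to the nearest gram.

243 g/day

Convert to metric: weight = 207 ÷ 2.2 = 94.0909 kg; height = 75 × 2.54 = 190.5 cm.
Mifflin-St Jeor (female): BMR = 10(94.0909) + 6.25(190.5) − 5(88) − 161 = 940.9091 + 1190.625 − 440 − 161 = 1530.5341 kcal/day.
TEE = 1530.5341 × 1.65 = 2525.3813 kcal/day.
With stress factor 1.1: 2525.3813 × 1.1 = 2777.9194 kcal/day.
Protein energy = 35% × 2777.9194 = 972.2718 kcal.
Protein = 972.2718 ÷ 4 kcal/g = 243.0679 g.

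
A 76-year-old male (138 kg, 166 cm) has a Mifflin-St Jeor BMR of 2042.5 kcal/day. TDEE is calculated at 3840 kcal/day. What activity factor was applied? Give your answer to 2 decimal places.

1.88

Activity factor = TEE ÷ BMR = 3840 ÷ 2042.5 = 1.88.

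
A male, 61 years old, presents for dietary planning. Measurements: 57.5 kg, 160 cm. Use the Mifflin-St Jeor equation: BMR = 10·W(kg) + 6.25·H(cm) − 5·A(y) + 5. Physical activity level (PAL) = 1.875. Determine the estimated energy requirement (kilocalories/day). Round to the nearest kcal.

2391 kilocalories/day

Mifflin-St Jeor (male): BMR = 10(57.5) + 6.25(160) − 5(61) + 5 = 575 + 1000 − 305 + 5 = 1275 kcal/day.
TEE = BMR × activity factor = 1275 × 1.875 = 2390.625 kcal/day.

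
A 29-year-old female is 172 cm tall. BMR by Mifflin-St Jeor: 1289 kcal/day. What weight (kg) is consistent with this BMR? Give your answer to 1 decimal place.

1289 = 10·W + 6.25(172) − 5(29) − 161
10·W = 1289 − 769 = 520, so W = 52 kg.

52.0 kg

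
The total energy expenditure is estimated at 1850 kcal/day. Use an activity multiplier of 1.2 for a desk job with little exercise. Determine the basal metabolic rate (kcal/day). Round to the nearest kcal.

1542 kcal/day

BMR = TEE ÷ activity factor = 1850 ÷ 1.2 = 1541.6667 kcal/day.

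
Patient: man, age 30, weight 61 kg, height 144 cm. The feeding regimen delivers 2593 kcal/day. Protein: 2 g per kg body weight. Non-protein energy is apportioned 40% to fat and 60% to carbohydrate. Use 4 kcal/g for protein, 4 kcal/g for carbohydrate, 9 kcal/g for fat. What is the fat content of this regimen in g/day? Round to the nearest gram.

94 g/day

Protein = 2 × 61 = 122 g → 122 × 4 = 488 kcal.
Non-protein calories = 2593 − 488 = 2105 kcal.
Fat: 40% × 2105 = 842 kcal; carbohydrate: 1263 kcal.
Fat: 842 kcal ÷ 9 kcal/g = 93.5556 g.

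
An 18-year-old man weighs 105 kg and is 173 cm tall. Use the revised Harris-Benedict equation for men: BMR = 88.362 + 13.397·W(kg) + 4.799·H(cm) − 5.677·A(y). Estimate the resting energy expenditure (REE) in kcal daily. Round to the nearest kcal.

Harris-Benedict: BMR = 88.362 + 13.397(105) + 4.799(173) − 5.677(18) = 2223.088 kcal/day.

2223 kcal daily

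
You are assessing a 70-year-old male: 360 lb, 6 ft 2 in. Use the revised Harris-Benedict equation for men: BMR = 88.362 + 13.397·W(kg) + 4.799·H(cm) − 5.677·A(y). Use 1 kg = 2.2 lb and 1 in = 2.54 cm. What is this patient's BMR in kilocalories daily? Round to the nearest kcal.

Convert to metric: weight = 360 ÷ 2.2 = 163.6364 kg; height = (6×12 + 2) × 2.54 = 74 × 2.54 = 187.96 cm.
Harris-Benedict: BMR = 88.362 + 13.397(163.6364) + 4.799(187.96) − 5.677(70) = 2785.2284 kcal/day.

2785 kilocalories daily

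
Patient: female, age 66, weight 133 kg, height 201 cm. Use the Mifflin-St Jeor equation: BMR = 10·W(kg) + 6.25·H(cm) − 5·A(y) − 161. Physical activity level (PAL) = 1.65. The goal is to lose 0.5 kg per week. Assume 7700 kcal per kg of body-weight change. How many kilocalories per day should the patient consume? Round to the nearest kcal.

2907 kilocalories per day

Mifflin-St Jeor (female): BMR = 10(133) + 6.25(201) − 5(66) − 161 = 1330 + 1256.25 − 330 − 161 = 2095.25 kcal/day.
TEE = 2095.25 × 1.65 = 3457.1625 kcal/day.
Required daily deficit = 0.5 × 7700 ÷ 7 = 550 kcal/day.
Target intake = 3457.1625 − 550 = 2907.1625 kcal/day.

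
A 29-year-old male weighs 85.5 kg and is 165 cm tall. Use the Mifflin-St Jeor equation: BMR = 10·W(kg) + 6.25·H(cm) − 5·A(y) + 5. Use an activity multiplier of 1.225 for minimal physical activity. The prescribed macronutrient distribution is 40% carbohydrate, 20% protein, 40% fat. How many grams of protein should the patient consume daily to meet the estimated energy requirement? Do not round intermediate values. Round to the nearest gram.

Mifflin-St Jeor (male): BMR = 10(85.5) + 6.25(165) − 5(29) + 5 = 855 + 1031.25 − 145 + 5 = 1746.25 kcal/day.
TEE = 1746.25 × 1.225 = 2139.1563 kcal/day.
Protein energy = 20% × 2139.1563 = 427.8313 kcal.
Protein = 427.8313 ÷ 4 kcal/g = 106.9578 g.

107 g/day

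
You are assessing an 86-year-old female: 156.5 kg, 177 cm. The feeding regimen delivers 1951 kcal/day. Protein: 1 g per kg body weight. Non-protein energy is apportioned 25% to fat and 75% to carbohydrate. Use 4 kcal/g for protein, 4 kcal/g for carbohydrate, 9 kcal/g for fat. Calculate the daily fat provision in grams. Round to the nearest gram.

Protein = 1 × 156.5 = 156.5 g → 156.5 × 4 = 626 kcal.
Non-protein calories = 1951 − 626 = 1325 kcal.
Fat: 25% × 1325 = 331.25 kcal; carbohydrate: 993.75 kcal.
Fat: 331.25 kcal ÷ 9 kcal/g = 36.8056 g.

37 g/day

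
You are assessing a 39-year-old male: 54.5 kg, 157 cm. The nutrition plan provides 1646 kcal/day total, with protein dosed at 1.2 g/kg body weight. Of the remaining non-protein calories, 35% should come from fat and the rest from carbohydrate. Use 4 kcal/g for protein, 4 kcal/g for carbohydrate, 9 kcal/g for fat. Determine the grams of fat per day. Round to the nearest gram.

54 g/day

Protein = 1.2 × 54.5 = 65.4 g → 65.4 × 4 = 261.6 kcal.
Non-protein calories = 1646 − 261.6 = 1384.4 kcal.
Fat: 35% × 1384.4 = 484.54 kcal; carbohydrate: 899.86 kcal.
Fat: 484.54 kcal ÷ 9 kcal/g = 53.8378 g.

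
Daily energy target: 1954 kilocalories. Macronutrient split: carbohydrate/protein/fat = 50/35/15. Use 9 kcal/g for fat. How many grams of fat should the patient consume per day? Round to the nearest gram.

33 g/day

Fat energy = 15% × 1954 = 293.1 kcal.
At 9 kcal/g: 293.1 ÷ 9 = 32.5667 g.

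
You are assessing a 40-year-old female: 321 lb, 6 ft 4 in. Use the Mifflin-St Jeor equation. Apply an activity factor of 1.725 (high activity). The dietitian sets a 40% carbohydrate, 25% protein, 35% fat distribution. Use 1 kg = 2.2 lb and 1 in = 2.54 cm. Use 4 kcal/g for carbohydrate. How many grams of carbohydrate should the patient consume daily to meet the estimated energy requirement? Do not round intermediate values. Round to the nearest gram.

398 g/day

Convert to metric: weight = 321 ÷ 2.2 = 145.9091 kg; height = (6×12 + 4) × 2.54 = 76 × 2.54 = 193.04 cm.
Mifflin-St Jeor (female): BMR = 10(145.9091) + 6.25(193.04) − 5(40) − 161 = 1459.0909 + 1206.5 − 200 − 161 = 2304.5909 kcal/day.
TEE = 2304.5909 × 1.725 = 3975.4193 kcal/day.
Carbohydrate energy = 40% × 3975.4193 = 1590.1677 kcal.
Carbohydrate = 1590.1677 ÷ 4 kcal/g = 397.5419 g.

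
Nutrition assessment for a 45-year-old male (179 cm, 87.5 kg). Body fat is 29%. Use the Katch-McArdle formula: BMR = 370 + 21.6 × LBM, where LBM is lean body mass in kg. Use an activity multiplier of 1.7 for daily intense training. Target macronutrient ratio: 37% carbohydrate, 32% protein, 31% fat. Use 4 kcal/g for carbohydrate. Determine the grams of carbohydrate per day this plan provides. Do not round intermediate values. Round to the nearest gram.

269 g/day

LBM = 87.5 × (1 − 0.29) = 62.125 kg. Katch-McArdle: BMR = 370 + 21.6 × 62.125 = 1711.9 kcal/day.
TEE = 1711.9 × 1.7 = 2910.23 kcal/day.
Carbohydrate energy = 37% × 2910.23 = 1076.7851 kcal.
Carbohydrate = 1076.7851 ÷ 4 kcal/g = 269.1963 g.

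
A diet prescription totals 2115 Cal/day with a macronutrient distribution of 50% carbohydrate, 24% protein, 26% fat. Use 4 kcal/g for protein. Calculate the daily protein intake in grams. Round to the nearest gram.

Protein energy = 24% × 2115 = 507.6 kcal.
At 4 kcal/g: 507.6 ÷ 4 = 126.9 g.

127 g/day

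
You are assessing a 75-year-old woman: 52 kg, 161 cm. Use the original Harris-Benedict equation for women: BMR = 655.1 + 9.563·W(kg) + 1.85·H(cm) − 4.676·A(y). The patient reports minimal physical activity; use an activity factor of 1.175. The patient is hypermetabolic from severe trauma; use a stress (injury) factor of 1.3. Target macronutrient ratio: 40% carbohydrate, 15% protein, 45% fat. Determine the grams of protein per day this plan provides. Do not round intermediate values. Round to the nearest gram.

Harris-Benedict: BMR = 655.1 + 9.563(52) + 1.85(161) − 4.676(75) = 1099.526 kcal/day.
TEE = 1099.526 × 1.175 = 1291.9431 kcal/day.
With stress factor 1.3: 1291.9431 × 1.3 = 1679.526 kcal/day.
Protein energy = 15% × 1679.526 = 251.9289 kcal.
Protein = 251.9289 ÷ 4 kcal/g = 62.9822 g.

63 g/day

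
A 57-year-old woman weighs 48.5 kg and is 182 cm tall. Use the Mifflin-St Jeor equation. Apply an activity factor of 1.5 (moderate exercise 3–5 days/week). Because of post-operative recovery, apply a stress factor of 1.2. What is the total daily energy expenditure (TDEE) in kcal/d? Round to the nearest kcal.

Mifflin-St Jeor (female): BMR = 10(48.5) + 6.25(182) − 5(57) − 161 = 485 + 1137.5 − 285 − 161 = 1176.5 kcal/day.
TEE = BMR × activity factor = 1176.5 × 1.5 = 1764.75 kcal/day.
Apply stress factor: 1764.75 × 1.2 = 2117.7 kcal/day.

2118 kcal/d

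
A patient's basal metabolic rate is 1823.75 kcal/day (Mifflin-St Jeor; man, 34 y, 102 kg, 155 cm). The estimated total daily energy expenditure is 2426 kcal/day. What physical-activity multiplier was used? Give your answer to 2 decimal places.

Activity factor = TEE ÷ BMR = 2426 ÷ 1823.75 = 1.33.

1.33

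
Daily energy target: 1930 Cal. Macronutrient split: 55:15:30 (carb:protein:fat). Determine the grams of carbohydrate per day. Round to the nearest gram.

265 g/day

Carbohydrate energy = 55% × 1930 = 1061.5 kcal.
At 4 kcal/g: 1061.5 ÷ 4 = 265.375 g.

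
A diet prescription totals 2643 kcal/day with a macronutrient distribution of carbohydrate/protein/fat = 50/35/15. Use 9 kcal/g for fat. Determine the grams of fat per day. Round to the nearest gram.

Fat energy = 15% × 2643 = 396.45 kcal.
At 9 kcal/g: 396.45 ÷ 9 = 44.05 g.

44 g/day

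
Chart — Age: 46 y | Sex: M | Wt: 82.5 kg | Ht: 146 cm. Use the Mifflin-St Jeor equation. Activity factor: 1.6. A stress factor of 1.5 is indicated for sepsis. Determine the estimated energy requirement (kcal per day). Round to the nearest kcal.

3630 kcal per day

Mifflin-St Jeor (male): BMR = 10(82.5) + 6.25(146) − 5(46) + 5 = 825 + 912.5 − 230 + 5 = 1512.5 kcal/day.
TEE = BMR × activity factor = 1512.5 × 1.6 = 2420 kcal/day.
Apply stress factor: 2420 × 1.5 = 3630 kcal/day.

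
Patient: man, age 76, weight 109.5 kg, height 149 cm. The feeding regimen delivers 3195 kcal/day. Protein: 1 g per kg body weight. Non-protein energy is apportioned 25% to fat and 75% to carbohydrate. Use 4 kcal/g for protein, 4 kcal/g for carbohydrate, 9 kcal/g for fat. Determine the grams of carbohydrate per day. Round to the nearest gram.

517 g/day

Protein = 1 × 109.5 = 109.5 g → 109.5 × 4 = 438 kcal.
Non-protein calories = 3195 − 438 = 2757 kcal.
Fat: 25% × 2757 = 689.25 kcal; carbohydrate: 2067.75 kcal.
Carbohydrate: 2067.75 kcal ÷ 4 kcal/g = 516.9375 g.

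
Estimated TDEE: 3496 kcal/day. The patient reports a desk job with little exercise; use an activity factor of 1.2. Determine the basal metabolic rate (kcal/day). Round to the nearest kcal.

BMR = TEE ÷ activity factor = 3496 ÷ 1.2 = 2913.3333 kcal/day.

2913 kcal/day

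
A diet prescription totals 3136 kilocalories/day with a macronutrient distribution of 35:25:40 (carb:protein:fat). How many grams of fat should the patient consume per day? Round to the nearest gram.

Fat energy = 40% × 3136 = 1254.4 kcal.
At 9 kcal/g: 1254.4 ÷ 9 = 139.3778 g.

139 g/day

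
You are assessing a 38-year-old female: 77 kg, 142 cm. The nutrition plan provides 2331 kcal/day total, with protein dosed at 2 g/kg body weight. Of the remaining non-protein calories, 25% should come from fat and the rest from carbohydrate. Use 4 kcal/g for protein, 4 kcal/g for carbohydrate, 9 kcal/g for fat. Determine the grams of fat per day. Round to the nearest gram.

48 g/day

Protein = 2 × 77 = 154 g → 154 × 4 = 616 kcal.
Non-protein calories = 2331 − 616 = 1715 kcal.
Fat: 25% × 1715 = 428.75 kcal; carbohydrate: 1286.25 kcal.
Fat: 428.75 kcal ÷ 9 kcal/g = 47.6389 g.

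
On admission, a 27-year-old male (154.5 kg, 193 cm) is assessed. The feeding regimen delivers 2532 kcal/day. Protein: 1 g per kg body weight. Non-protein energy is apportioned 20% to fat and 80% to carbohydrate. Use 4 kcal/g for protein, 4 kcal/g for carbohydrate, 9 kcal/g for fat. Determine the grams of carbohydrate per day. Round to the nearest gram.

Protein = 1 × 154.5 = 154.5 g → 154.5 × 4 = 618 kcal.
Non-protein calories = 2532 − 618 = 1914 kcal.
Fat: 20% × 1914 = 382.8 kcal; carbohydrate: 1531.2 kcal.
Carbohydrate: 1531.2 kcal ÷ 4 kcal/g = 382.8 g.

383 g/day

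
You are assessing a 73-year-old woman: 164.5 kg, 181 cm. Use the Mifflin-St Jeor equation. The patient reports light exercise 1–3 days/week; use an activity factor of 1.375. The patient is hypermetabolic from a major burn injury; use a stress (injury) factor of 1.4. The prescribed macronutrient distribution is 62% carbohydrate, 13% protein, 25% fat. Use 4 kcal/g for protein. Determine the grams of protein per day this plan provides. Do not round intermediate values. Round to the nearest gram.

Mifflin-St Jeor (female): BMR = 10(164.5) + 6.25(181) − 5(73) − 161 = 1645 + 1131.25 − 365 − 161 = 2250.25 kcal/day.
TEE = 2250.25 × 1.375 = 3094.0938 kcal/day.
With stress factor 1.4: 3094.0938 × 1.4 = 4331.7313 kcal/day.
Protein energy = 13% × 4331.7313 = 563.1251 kcal.
Protein = 563.1251 ÷ 4 kcal/g = 140.7813 g.

141 g/day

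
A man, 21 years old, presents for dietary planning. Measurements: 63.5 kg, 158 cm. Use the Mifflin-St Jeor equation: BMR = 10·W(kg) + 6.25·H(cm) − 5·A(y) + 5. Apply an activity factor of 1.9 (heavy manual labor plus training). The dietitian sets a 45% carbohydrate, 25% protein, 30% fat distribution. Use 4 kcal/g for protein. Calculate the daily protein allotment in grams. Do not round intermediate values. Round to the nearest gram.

Mifflin-St Jeor (male): BMR = 10(63.5) + 6.25(158) − 5(21) + 5 = 635 + 987.5 − 105 + 5 = 1522.5 kcal/day.
TEE = 1522.5 × 1.9 = 2892.75 kcal/day.
Protein energy = 25% × 2892.75 = 723.1875 kcal.
Protein = 723.1875 ÷ 4 kcal/g = 180.7969 g.

181 g/day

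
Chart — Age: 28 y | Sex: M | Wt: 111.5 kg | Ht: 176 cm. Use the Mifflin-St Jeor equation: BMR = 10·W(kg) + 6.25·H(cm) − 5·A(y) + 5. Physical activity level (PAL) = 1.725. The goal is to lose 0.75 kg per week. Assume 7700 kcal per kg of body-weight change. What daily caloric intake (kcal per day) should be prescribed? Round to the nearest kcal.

2763 kcal per day

Mifflin-St Jeor (male): BMR = 10(111.5) + 6.25(176) − 5(28) + 5 = 1115 + 1100 − 140 + 5 = 2080 kcal/day.
TEE = 2080 × 1.725 = 3588 kcal/day.
Required daily deficit = 0.75 × 7700 ÷ 7 = 825 kcal/day.
Target intake = 3588 − 825 = 2763 kcal/day.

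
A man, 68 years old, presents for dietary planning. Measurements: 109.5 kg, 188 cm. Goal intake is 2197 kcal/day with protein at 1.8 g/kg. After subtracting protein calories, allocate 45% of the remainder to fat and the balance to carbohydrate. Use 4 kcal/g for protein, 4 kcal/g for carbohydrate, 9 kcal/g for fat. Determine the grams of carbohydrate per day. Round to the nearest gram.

194 g/day

Protein = 1.8 × 109.5 = 197.1 g → 197.1 × 4 = 788.4 kcal.
Non-protein calories = 2197 − 788.4 = 1408.6 kcal.
Fat: 45% × 1408.6 = 633.87 kcal; carbohydrate: 774.73 kcal.
Carbohydrate: 774.73 kcal ÷ 4 kcal/g = 193.6825 g.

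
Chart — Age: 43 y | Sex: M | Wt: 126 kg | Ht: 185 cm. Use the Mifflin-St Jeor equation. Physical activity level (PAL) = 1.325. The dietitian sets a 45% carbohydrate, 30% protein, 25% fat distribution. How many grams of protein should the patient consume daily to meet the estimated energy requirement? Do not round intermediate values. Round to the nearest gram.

219 g/day

Mifflin-St Jeor (male): BMR = 10(126) + 6.25(185) − 5(43) + 5 = 1260 + 1156.25 − 215 + 5 = 2206.25 kcal/day.
TEE = 2206.25 × 1.325 = 2923.2813 kcal/day.
Protein energy = 30% × 2923.2813 = 876.9844 kcal.
Protein = 876.9844 ÷ 4 kcal/g = 219.2461 g.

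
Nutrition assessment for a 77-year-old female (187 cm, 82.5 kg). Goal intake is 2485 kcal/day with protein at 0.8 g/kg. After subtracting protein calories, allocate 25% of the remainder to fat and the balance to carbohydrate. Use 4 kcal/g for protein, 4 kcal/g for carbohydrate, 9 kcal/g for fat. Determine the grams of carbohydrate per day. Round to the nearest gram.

Protein = 0.8 × 82.5 = 66 g → 66 × 4 = 264 kcal.
Non-protein calories = 2485 − 264 = 2221 kcal.
Fat: 25% × 2221 = 555.25 kcal; carbohydrate: 1665.75 kcal.
Carbohydrate: 1665.75 kcal ÷ 4 kcal/g = 416.4375 g.

416 g/day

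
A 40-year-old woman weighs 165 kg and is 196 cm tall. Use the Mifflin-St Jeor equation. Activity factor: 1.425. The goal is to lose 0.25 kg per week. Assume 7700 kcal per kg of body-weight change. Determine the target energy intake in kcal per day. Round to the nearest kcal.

Mifflin-St Jeor (female): BMR = 10(165) + 6.25(196) − 5(40) − 161 = 1650 + 1225 − 200 − 161 = 2514 kcal/day.
TEE = 2514 × 1.425 = 3582.45 kcal/day.
Required daily deficit = 0.25 × 7700 ÷ 7 = 275 kcal/day.
Target intake = 3582.45 − 275 = 3307.45 kcal/day.

3307 kcal per day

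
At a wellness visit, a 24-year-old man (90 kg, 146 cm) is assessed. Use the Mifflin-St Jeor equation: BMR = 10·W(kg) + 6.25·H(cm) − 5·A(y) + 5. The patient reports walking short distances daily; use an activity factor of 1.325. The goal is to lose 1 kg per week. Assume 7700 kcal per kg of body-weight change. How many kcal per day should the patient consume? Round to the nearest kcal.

Mifflin-St Jeor (male): BMR = 10(90) + 6.25(146) − 5(24) + 5 = 900 + 912.5 − 120 + 5 = 1697.5 kcal/day.
TEE = 1697.5 × 1.325 = 2249.1875 kcal/day.
Required daily deficit = 1 × 7700 ÷ 7 = 1100 kcal/day.
Target intake = 2249.1875 − 1100 = 1149.1875 kcal/day.

1149 kcal per day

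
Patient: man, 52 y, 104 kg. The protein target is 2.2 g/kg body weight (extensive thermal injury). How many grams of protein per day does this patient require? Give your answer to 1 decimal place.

Protein = 2.2 g/kg × 104 kg = 228.8 g/day.

228.8 g/day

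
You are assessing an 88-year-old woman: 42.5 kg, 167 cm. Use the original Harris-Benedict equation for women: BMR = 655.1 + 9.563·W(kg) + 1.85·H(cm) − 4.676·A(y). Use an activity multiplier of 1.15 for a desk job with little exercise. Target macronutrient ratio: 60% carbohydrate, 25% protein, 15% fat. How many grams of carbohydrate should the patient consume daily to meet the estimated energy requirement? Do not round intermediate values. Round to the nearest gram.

165 g/day

Harris-Benedict: BMR = 655.1 + 9.563(42.5) + 1.85(167) − 4.676(88) = 958.9895 kcal/day.
TEE = 958.9895 × 1.15 = 1102.8379 kcal/day.
Carbohydrate energy = 60% × 1102.8379 = 661.7028 kcal.
Carbohydrate = 661.7028 ÷ 4 kcal/g = 165.4257 g.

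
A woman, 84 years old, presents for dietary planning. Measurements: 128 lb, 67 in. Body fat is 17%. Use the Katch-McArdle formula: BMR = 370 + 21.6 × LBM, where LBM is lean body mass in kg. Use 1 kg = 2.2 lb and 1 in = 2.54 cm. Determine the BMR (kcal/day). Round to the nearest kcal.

Convert to metric: weight = 128 ÷ 2.2 = 58.1818 kg; height = 67 × 2.54 = 170.18 cm.
LBM = 58.1818 × (1 − 0.17) = 48.2909 kg. Katch-McArdle: BMR = 370 + 21.6 × 48.2909 = 1413.0836 kcal/day.

1413 kcal/day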